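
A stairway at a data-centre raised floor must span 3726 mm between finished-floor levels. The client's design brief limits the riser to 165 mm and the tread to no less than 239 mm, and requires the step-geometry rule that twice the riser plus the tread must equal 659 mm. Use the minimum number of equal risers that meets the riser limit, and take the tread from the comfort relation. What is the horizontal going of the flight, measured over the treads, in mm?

3726 / 165 = 22.58, so 23 risers are needed.
Riser R = 3726 / 23 = 162 mm, within the 165 mm limit.
From 2R + T = 659: T = 659 − 324 = 335 mm.
23 risers give 22 treads; going = 22 × 335 = 7370 mm.

7370 mm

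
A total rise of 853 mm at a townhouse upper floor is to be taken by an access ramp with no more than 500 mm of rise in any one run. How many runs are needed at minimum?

⌈853/500⌉ = 2 ramp runs.

2 runs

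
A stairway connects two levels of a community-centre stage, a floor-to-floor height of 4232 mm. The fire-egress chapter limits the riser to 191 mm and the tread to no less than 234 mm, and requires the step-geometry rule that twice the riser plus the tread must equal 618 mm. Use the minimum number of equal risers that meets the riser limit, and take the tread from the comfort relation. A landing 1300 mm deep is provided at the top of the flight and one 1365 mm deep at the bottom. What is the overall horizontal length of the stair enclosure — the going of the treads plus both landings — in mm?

At most 191 each: 4232/191 = 22.16, giving 23 risers.
R = 4232 ÷ 23 = 184 mm.
T = 618 − 2·184 = 250 mm, which satisfies the 234 mm minimum.
Treads = 23 − 1 = 22; going = 22 × 250 = 5500 mm.
Add landings: 5500 + 1300 + 1365 = 8165 mm.

8165 mm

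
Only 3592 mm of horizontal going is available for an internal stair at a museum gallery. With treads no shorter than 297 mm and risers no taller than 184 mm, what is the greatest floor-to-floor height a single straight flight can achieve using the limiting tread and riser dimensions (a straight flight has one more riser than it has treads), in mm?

Treads that fit: ⌊3592 / 297⌋ = 12.
Risers = treads + 1 = 13.
Maximum height = 13 × 184 = 2392 mm.

2392 mm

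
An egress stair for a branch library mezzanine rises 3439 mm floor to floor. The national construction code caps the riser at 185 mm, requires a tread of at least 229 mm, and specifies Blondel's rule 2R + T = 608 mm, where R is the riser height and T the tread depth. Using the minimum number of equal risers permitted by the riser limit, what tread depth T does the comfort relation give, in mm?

At most 185 each: 3439/185 = 18.59, giving 19 risers.
Riser R = 3439 / 19 = 181 mm, within the 185 mm limit.
Tread T = 608 − 2 × 181 = 246 mm (≥ 229 mm).

246 mm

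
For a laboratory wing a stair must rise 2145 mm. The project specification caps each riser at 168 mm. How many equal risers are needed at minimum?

13 risers

2145 / 168 = 12.768 → round up to 13 risers.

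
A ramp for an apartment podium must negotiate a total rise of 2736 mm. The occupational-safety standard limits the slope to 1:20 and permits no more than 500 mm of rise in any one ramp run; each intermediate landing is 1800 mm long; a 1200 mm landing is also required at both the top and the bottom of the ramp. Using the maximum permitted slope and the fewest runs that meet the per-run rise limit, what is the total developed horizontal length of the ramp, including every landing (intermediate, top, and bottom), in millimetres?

2736 / 500 = 5.47, so 6 ramp runs are needed. That means 5 intermediate landings.
Ramp run (horizontal) at 1:20: 2736 × 20 = 54720 mm.
5 intermediate landings contribute 5 × 1800 = 9000 mm.
Top and bottom landings: 2 × 1200 = 2400 mm.
Total = 54720 + 9000 + 2400 = 66120 mm.

66120 mm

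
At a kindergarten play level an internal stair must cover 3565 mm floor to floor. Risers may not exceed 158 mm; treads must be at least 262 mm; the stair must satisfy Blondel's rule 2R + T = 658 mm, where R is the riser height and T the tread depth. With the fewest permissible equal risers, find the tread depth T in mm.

At most 158 each: 3565/158 = 22.56, giving 23 risers.
Each riser is 3565/23 = 155 mm (≤ 158 mm).
Tread T = 658 − 2 × 155 = 348 mm (≥ 262 mm).

348 mm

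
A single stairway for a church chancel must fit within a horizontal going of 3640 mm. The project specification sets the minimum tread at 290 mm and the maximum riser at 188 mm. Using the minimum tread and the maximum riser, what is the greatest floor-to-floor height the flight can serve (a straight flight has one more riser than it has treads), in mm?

3640 / 290 = 12.55, so 12 treads fit.
Risers = treads + 1 = 13.
Maximum height = 13 × 188 = 2444 mm.

2444 mm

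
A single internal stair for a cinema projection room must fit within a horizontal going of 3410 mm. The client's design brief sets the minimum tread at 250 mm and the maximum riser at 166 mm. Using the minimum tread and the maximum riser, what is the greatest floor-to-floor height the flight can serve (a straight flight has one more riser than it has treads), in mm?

3410 / 250 = 13.64, so 13 treads fit.
Risers = treads + 1 = 14.
Maximum height = 14 × 166 = 2324 mm.

2324 mm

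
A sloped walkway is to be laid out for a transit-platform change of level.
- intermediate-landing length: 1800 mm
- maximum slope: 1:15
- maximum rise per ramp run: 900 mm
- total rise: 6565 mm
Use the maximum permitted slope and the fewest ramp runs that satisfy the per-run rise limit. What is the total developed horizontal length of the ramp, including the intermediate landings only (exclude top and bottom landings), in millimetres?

111075 mm

At most 900 each: 6565/900 = 7.29, giving 8 ramp runs. That means 7 intermediate landings.
Ramp run (horizontal) at 1:15: 6565 × 15 = 98475 mm.
Intermediate landings: 7 × 1800 = 12600 mm.
Developed length = 98475 + 12600 = 111075 mm.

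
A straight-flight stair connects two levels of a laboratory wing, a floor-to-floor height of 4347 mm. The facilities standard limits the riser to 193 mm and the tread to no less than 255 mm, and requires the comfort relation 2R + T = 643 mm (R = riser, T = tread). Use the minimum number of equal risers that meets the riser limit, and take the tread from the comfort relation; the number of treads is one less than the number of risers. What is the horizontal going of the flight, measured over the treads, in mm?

5830 mm

At most 193 each: 4347/193 = 22.52, giving 23 risers.
R = 4347 ÷ 23 = 189 mm.
T = 643 − 2·189 = 265 mm, which satisfies the 255 mm minimum.
Treads = 23 − 1 = 22; going = 22 × 265 = 5830 mm.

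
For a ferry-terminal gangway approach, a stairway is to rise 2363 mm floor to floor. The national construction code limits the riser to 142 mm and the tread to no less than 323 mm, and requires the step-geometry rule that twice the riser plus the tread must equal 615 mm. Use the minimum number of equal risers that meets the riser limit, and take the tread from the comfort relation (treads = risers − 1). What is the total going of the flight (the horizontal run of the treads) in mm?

5392 mm

2363 / 142 = 16.64, so 17 risers are needed.
Riser R = 2363 / 17 = 139 mm, within the 142 mm limit.
From 2R + T = 615: T = 615 − 278 = 337 mm.
Going = (17 − 1) × 337 = 5392 mm.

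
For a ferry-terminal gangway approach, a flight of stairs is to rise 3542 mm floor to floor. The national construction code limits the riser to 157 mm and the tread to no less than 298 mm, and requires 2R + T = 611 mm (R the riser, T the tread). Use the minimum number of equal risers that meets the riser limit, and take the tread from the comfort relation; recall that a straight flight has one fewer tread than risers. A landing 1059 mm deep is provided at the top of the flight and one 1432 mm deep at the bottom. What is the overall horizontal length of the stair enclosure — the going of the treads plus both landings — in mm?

3542 / 157 = 22.561 → round up to 23 risers.
Riser R = 3542 / 23 = 154 mm, within the 157 mm limit.
T = 611 − 2·154 = 303 mm, which satisfies the 298 mm minimum.
Treads = 23 − 1 = 22; going = 22 × 303 = 6666 mm.
Enclosure = 6666 + 1059 + 1432 = 9157 mm.

9157 mm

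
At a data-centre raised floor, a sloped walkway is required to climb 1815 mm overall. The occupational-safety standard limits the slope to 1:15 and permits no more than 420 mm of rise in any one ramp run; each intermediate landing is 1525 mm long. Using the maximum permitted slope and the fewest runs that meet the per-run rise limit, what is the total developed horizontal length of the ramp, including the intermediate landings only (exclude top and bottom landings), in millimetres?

1815 / 420 = 4.32, so 5 ramp runs are needed. That means 4 intermediate landings.
Ramp run (horizontal) at 1:15: 1815 × 15 = 27225 mm.
Intermediate landings: 4 × 1525 = 6100 mm.
Developed length = 27225 + 6100 = 33325 mm.

33325 mm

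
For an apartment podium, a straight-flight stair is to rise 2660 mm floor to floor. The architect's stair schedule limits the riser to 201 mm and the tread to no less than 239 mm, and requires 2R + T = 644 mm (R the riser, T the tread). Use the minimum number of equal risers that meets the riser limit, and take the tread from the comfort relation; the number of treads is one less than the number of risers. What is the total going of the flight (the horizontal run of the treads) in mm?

3432 mm

⌈2660/201⌉ = 14 risers.
R = 2660 ÷ 14 = 190 mm.
T = 644 − 2·190 = 264 mm, which satisfies the 239 mm minimum.
14 risers give 13 treads; going = 13 × 264 = 3432 mm.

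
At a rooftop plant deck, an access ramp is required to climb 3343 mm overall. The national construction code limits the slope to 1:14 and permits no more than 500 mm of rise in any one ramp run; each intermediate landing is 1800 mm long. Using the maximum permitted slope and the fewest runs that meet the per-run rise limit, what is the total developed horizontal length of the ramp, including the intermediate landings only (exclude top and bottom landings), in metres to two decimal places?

57.60 m

At most 500 each: 3343/500 = 6.69, giving 7 ramp runs. That means 6 intermediate landings.
Ramp run (horizontal) at 1:14: 3343 × 14 = 46802 mm.
6 intermediate landings contribute 6 × 1800 = 10800 mm.
Total developed length = 46802 + 10800 = 57602 mm.
= 57.60 m.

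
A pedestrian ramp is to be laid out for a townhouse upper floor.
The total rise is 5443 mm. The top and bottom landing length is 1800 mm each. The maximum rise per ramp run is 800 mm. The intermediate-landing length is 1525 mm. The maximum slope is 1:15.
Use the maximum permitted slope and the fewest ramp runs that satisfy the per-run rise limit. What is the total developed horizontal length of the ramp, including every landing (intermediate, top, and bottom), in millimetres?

5443 / 800 = 6.804 → round up to 7 ramp runs. That means 6 intermediate landings.
Ramp run (horizontal) at 1:15: 5443 × 15 = 81645 mm.
Intermediate landings: 6 × 1525 = 9150 mm.
Top and bottom landings: 2 × 1800 = 3600 mm.
Total = 81645 + 9150 + 3600 = 94395 mm.

94395 mm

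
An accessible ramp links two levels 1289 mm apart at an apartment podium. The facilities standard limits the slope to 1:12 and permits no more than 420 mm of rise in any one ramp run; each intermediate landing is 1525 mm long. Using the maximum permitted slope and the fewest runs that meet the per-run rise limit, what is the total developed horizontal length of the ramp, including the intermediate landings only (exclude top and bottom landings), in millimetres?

20043 mm

1289 / 420 = 3.069 → round up to 4 ramp runs. That means 3 intermediate landings.
Horizontal run for 1289 mm of rise at 1:12 is 1289 × 12 = 15468 mm.
3 intermediate landings contribute 3 × 1525 = 4575 mm.
Developed length = 15468 + 4575 = 20043 mm.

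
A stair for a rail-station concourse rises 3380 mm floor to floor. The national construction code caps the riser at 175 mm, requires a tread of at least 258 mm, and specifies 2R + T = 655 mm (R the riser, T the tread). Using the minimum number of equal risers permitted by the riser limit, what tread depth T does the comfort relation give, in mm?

317 mm

⌈3380/175⌉ = 20 risers.
Riser R = 3380 / 20 = 169 mm, within the 175 mm limit.
From 2R + T = 655: T = 655 − 338 = 317 mm.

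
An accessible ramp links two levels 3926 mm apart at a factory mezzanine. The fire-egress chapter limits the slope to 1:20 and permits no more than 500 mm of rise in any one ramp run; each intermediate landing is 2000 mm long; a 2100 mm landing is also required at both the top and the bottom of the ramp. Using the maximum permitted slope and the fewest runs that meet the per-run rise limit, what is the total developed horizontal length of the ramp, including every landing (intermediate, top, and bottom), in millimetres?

At most 500 each: 3926/500 = 7.85, giving 8 ramp runs. That means 7 intermediate landings.
Horizontal run for 3926 mm of rise at 1:20 is 3926 × 20 = 78520 mm.
Intermediate landings: 7 × 2000 = 14000 mm.
Top and bottom landings: 2 × 2100 = 4200 mm.
Total = 78520 + 14000 + 4200 = 96720 mm.

96720 mm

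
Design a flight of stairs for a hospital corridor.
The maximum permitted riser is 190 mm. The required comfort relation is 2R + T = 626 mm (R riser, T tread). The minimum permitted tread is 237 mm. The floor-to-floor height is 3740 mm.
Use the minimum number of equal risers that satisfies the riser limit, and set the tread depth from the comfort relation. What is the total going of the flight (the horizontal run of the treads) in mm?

4788 mm

3740 / 190 = 19.68, so 20 risers are needed.
Each riser is 3740/20 = 187 mm (≤ 190 mm).
T = 626 − 2·187 = 252 mm, which satisfies the 237 mm minimum.
Going = (20 − 1) × 252 = 4788 mm.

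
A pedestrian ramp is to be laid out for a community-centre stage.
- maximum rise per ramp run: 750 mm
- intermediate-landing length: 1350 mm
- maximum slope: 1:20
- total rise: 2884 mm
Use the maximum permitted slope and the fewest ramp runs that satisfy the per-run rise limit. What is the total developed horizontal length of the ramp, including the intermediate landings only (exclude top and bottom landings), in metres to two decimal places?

At most 750 each: 2884/750 = 3.85, giving 4 ramp runs. That means 3 intermediate landings.
Ramp run (horizontal) at 1:20: 2884 × 20 = 57680 mm.
3 intermediate landings contribute 3 × 1350 = 4050 mm.
Developed length = 57680 + 4050 = 61730 mm.
= 61.73 m.

61.73 m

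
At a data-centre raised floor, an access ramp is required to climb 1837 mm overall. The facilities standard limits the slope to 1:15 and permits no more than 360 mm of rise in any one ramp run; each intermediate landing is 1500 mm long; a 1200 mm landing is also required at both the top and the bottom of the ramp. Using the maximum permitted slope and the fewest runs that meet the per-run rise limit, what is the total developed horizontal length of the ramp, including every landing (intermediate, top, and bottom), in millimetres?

37455 mm

At most 360 each: 1837/360 = 5.10, giving 6 ramp runs. That means 5 intermediate landings.
Horizontal run for 1837 mm of rise at 1:15 is 1837 × 15 = 27555 mm.
5 intermediate landings contribute 5 × 1500 = 7500 mm.
Top and bottom landings: 2 × 1200 = 2400 mm.
Total = 27555 + 7500 + 2400 = 37455 mm.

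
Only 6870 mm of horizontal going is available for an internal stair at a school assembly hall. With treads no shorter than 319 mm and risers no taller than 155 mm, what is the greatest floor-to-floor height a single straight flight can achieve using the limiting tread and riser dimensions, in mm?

3410 mm

6870 / 319 = 21.54, so 21 treads fit.
Risers = treads + 1 = 22.
Maximum height = 22 × 155 = 3410 mm.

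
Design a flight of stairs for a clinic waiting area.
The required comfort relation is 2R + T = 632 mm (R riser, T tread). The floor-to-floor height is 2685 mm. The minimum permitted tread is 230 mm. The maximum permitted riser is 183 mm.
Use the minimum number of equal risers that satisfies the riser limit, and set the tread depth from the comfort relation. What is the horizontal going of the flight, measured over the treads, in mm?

3836 mm

2685 / 183 = 14.672 → round up to 15 risers.
R = 2685 ÷ 15 = 179 mm.
Tread T = 632 − 2 × 179 = 274 mm (≥ 230 mm).
15 risers give 14 treads; going = 14 × 274 = 3836 mm.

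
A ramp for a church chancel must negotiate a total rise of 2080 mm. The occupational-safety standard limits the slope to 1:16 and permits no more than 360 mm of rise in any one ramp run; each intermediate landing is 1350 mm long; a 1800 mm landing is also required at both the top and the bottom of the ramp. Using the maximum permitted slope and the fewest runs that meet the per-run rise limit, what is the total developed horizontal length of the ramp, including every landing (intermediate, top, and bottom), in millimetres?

43630 mm

2080 / 360 = 5.78, so 6 ramp runs are needed. That means 5 intermediate landings.
Ramp run (horizontal) at 1:16: 2080 × 16 = 33280 mm.
Intermediate landings: 5 × 1350 = 6750 mm.
Top and bottom landings: 2 × 1800 = 3600 mm.
Total = 33280 + 6750 + 3600 = 43630 mm.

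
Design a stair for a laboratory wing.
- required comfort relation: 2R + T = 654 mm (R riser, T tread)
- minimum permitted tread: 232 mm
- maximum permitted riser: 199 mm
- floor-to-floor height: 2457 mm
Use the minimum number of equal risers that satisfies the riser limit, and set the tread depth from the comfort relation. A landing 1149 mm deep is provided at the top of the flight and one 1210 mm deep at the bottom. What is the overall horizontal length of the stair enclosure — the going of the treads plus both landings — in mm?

⌈2457/199⌉ = 13 risers.
Each riser is 2457/13 = 189 mm (≤ 199 mm).
T = 654 − 2·189 = 276 mm, which satisfies the 232 mm minimum.
13 risers give 12 treads; going = 12 × 276 = 3312 mm.
Enclosure = 3312 + 1149 + 1210 = 5671 mm.

5671 mm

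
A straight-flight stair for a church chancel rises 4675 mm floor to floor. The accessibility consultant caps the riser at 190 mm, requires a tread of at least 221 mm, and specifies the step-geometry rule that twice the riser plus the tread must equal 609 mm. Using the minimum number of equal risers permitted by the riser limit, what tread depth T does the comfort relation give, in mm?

235 mm

4675 / 190 = 24.605 → round up to 25 risers.
Riser R = 4675 / 25 = 187 mm, within the 190 mm limit.
Tread T = 609 − 2 × 187 = 235 mm (≥ 221 mm).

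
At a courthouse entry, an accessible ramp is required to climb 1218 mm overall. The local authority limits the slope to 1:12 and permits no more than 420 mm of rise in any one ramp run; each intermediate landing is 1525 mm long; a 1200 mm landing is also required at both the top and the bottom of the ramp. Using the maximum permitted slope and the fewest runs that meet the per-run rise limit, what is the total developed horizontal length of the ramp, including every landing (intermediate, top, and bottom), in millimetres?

20066 mm

⌈1218/420⌉ = 3 ramp runs. That means 2 intermediate landings.
Horizontal run for 1218 mm of rise at 1:12 is 1218 × 12 = 14616 mm.
Intermediate landings: 2 × 1525 = 3050 mm.
Top and bottom landings: 2 × 1200 = 2400 mm.
Total = 14616 + 3050 + 2400 = 20066 mm.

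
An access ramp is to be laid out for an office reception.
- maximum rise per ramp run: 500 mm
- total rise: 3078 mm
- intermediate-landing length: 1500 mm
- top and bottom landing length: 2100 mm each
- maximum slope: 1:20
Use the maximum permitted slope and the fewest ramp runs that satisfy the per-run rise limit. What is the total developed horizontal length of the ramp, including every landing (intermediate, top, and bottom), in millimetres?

74760 mm

3078 / 500 = 6.156 → round up to 7 ramp runs. That means 6 intermediate landings.
Ramp run (horizontal) at 1:20: 3078 × 20 = 61560 mm.
6 intermediate landings contribute 6 × 1500 = 9000 mm.
Top and bottom landings: 2 × 2100 = 4200 mm.
Total = 61560 + 9000 + 4200 = 74760 mm.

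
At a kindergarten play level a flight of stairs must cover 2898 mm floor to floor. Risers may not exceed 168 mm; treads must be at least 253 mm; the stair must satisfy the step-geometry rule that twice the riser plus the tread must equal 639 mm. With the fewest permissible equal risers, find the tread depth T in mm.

2898 / 168 = 17.250 → round up to 18 risers.
R = 2898 ÷ 18 = 161 mm.
T = 639 − 2·161 = 317 mm, which satisfies the 253 mm minimum.

317 mm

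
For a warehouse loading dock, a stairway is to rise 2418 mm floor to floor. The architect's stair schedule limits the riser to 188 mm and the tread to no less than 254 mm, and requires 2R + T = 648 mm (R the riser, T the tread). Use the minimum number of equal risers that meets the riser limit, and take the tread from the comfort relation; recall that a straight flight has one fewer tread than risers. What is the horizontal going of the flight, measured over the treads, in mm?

3312 mm

⌈2418/188⌉ = 13 risers.
Each riser is 2418/13 = 186 mm (≤ 188 mm).
Tread T = 648 − 2 × 186 = 276 mm (≥ 254 mm).
Going = (13 − 1) × 276 = 3312 mm.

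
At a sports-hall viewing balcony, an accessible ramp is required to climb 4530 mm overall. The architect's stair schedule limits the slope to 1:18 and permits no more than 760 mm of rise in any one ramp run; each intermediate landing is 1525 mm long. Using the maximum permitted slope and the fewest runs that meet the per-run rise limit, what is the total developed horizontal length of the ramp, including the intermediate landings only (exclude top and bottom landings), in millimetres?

89165 mm

4530 / 760 = 5.96, so 6 ramp runs are needed. That means 5 intermediate landings.
Ramp run (horizontal) at 1:18: 4530 × 18 = 81540 mm.
Intermediate landings: 5 × 1525 = 7625 mm.
Total developed length = 81540 + 7625 = 89165 mm.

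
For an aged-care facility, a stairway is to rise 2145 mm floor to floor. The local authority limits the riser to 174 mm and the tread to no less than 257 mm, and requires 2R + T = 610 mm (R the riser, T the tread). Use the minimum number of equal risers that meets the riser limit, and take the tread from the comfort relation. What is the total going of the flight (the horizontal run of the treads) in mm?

2145 / 174 = 12.328 → round up to 13 risers.
Riser R = 2145 / 13 = 165 mm, within the 174 mm limit.
T = 610 − 2·165 = 280 mm, which satisfies the 257 mm minimum.
Treads = 13 − 1 = 12; going = 12 × 280 = 3360 mm.

3360 mm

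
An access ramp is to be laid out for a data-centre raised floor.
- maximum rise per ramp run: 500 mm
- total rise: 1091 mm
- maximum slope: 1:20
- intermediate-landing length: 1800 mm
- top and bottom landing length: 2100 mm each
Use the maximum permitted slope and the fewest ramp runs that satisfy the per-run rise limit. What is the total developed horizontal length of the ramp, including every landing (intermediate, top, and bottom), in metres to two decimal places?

1091 / 500 = 2.18, so 3 ramp runs are needed. That means 2 intermediate landings.
Ramp run (horizontal) at 1:20: 1091 × 20 = 21820 mm.
Intermediate landings: 2 × 1800 = 3600 mm.
Top and bottom landings: 2 × 2100 = 4200 mm.
Total = 21820 + 3600 + 4200 = 29620 mm.
= 29.62 m.

29.62 m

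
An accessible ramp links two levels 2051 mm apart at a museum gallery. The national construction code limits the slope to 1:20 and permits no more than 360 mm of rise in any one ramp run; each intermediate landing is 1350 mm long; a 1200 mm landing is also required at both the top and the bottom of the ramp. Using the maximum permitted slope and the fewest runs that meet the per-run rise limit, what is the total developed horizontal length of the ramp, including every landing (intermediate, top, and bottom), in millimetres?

2051 / 360 = 5.70, so 6 ramp runs are needed. That means 5 intermediate landings.
Ramp run (horizontal) at 1:20: 2051 × 20 = 41020 mm.
Intermediate landings: 5 × 1350 = 6750 mm.
Top and bottom landings: 2 × 1200 = 2400 mm.
Total = 41020 + 6750 + 2400 = 50170 mm.

50170 mm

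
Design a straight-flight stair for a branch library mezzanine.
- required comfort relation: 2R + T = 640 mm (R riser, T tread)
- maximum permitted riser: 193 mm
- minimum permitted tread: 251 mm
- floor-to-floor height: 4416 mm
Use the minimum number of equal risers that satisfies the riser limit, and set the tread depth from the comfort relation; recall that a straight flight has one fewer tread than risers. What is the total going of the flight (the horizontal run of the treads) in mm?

5632 mm

4416 / 193 = 22.88, so 23 risers are needed.
Riser R = 4416 / 23 = 192 mm, within the 193 mm limit.
Tread T = 640 − 2 × 192 = 256 mm (≥ 251 mm).
Treads = 23 − 1 = 22; going = 22 × 256 = 5632 mm.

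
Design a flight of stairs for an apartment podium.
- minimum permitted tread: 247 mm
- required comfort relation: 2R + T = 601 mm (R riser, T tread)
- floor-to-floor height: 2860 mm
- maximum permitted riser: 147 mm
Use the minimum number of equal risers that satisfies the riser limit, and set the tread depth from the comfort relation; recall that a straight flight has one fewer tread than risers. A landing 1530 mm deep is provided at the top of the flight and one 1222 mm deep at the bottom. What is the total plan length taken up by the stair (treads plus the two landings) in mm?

At most 147 each: 2860/147 = 19.46, giving 20 risers.
Riser R = 2860 / 20 = 143 mm, within the 147 mm limit.
From 2R + T = 601: T = 601 − 286 = 315 mm.
Going = (20 − 1) × 315 = 5985 mm.
Add landings: 5985 + 1530 + 1222 = 8737 mm.

8737 mm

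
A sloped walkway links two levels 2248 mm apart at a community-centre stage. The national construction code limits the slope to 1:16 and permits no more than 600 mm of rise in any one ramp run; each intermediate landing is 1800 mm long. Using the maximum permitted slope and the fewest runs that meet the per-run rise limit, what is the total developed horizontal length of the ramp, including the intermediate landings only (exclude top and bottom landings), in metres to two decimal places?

41.37 m

⌈2248/600⌉ = 4 ramp runs. That means 3 intermediate landings.
Horizontal run for 2248 mm of rise at 1:16 is 2248 × 16 = 35968 mm.
Intermediate landings: 3 × 1800 = 5400 mm.
Total developed length = 35968 + 5400 = 41368 mm.
= 41.37 m.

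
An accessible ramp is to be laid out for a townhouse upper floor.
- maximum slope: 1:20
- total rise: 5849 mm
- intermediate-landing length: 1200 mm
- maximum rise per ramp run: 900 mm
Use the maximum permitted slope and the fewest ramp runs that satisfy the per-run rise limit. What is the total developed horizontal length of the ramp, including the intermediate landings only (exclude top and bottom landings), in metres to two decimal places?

At most 900 each: 5849/900 = 6.50, giving 7 ramp runs. That means 6 intermediate landings.
Horizontal run for 5849 mm of rise at 1:20 is 5849 × 20 = 116980 mm.
Intermediate landings: 6 × 1200 = 7200 mm.
Total developed length = 116980 + 7200 = 124180 mm.
= 124.18 m.

124.18 m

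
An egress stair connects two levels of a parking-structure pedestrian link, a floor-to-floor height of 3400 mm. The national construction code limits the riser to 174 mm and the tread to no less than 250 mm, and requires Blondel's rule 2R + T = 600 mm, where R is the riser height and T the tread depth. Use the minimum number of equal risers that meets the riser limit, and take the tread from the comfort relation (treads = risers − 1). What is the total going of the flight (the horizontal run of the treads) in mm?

3400 / 174 = 19.540 → round up to 20 risers.
Riser R = 3400 / 20 = 170 mm, within the 174 mm limit.
From 2R + T = 600: T = 600 − 340 = 260 mm.
Going = (20 − 1) × 260 = 4940 mm.

4940 mm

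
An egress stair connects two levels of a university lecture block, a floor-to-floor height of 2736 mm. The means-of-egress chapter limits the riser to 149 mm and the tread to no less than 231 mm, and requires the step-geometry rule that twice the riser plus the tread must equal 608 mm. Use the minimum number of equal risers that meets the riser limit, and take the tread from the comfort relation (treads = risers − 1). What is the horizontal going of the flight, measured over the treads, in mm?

2736 / 149 = 18.362 → round up to 19 risers.
R = 2736 ÷ 19 = 144 mm.
From 2R + T = 608: T = 608 − 288 = 320 mm.
Going = (19 − 1) × 320 = 5760 mm.

5760 mm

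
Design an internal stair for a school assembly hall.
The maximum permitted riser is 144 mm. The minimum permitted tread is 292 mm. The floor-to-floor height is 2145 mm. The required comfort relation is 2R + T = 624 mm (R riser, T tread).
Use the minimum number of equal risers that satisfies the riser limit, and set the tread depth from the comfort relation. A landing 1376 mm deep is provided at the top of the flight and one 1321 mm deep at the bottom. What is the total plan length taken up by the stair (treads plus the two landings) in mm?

2145 / 144 = 14.896 → round up to 15 risers.
Each riser is 2145/15 = 143 mm (≤ 144 mm).
Tread T = 624 − 2 × 143 = 338 mm (≥ 292 mm).
Going = (15 − 1) × 338 = 4732 mm.
Add landings: 4732 + 1376 + 1321 = 7429 mm.

7429 mm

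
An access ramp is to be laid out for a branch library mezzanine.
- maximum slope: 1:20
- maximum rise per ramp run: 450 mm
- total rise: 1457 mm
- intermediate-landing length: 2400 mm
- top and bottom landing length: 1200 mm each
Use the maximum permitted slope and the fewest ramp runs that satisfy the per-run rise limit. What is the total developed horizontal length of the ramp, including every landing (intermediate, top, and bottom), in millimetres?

38740 mm

1457 / 450 = 3.238 → round up to 4 ramp runs. That means 3 intermediate landings.
Horizontal run for 1457 mm of rise at 1:20 is 1457 × 20 = 29140 mm.
3 intermediate landings contribute 3 × 2400 = 7200 mm.
Top and bottom landings: 2 × 1200 = 2400 mm.
Total = 29140 + 7200 + 2400 = 38740 mm.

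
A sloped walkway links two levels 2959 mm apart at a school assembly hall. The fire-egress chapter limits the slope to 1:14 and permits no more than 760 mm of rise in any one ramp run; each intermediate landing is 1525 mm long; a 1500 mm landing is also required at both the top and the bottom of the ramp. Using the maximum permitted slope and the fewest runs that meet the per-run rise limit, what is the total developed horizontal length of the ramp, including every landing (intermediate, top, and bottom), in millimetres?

49001 mm

⌈2959/760⌉ = 4 ramp runs. That means 3 intermediate landings.
Horizontal run for 2959 mm of rise at 1:14 is 2959 × 14 = 41426 mm.
3 intermediate landings contribute 3 × 1525 = 4575 mm.
Top and bottom landings: 2 × 1500 = 3000 mm.
Total = 41426 + 4575 + 3000 = 49001 mm.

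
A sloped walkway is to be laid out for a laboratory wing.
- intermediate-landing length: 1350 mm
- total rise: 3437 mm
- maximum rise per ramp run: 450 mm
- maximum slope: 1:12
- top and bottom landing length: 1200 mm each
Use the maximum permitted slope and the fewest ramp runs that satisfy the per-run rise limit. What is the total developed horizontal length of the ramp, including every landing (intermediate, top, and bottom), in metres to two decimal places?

53.09 m

At most 450 each: 3437/450 = 7.64, giving 8 ramp runs. That means 7 intermediate landings.
Ramp run (horizontal) at 1:12: 3437 × 12 = 41244 mm.
Intermediate landings: 7 × 1350 = 9450 mm.
Top and bottom landings: 2 × 1200 = 2400 mm.
Total = 41244 + 9450 + 2400 = 53094 mm.
= 53.09 m.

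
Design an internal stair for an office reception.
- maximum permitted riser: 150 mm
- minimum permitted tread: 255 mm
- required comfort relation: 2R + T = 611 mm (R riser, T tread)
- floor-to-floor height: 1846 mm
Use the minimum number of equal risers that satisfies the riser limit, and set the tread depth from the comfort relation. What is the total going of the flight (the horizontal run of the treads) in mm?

3924 mm

1846 / 150 = 12.31, so 13 risers are needed.
R = 1846 ÷ 13 = 142 mm.
T = 611 − 2·142 = 327 mm, which satisfies the 255 mm minimum.
Going = (13 − 1) × 327 = 3924 mm.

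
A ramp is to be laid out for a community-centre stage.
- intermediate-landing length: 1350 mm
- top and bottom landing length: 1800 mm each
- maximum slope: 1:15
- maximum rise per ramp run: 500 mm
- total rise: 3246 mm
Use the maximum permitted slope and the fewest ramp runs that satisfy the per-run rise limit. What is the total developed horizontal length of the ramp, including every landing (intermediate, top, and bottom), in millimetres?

60390 mm

3246 / 500 = 6.492 → round up to 7 ramp runs. That means 6 intermediate landings.
Horizontal run for 3246 mm of rise at 1:15 is 3246 × 15 = 48690 mm.
Intermediate landings: 6 × 1350 = 8100 mm.
Top and bottom landings: 2 × 1800 = 3600 mm.
Total = 48690 + 8100 + 3600 = 60390 mm.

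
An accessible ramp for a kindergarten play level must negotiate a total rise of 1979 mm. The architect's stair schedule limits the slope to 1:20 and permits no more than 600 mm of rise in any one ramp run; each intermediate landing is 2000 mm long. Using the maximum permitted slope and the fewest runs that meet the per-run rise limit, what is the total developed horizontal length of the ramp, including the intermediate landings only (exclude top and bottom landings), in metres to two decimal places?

1979 / 600 = 3.30, so 4 ramp runs are needed. That means 3 intermediate landings.
Horizontal run for 1979 mm of rise at 1:20 is 1979 × 20 = 39580 mm.
3 intermediate landings contribute 3 × 2000 = 6000 mm.
Developed length = 39580 + 6000 = 45580 mm.
= 45.58 m.

45.58 m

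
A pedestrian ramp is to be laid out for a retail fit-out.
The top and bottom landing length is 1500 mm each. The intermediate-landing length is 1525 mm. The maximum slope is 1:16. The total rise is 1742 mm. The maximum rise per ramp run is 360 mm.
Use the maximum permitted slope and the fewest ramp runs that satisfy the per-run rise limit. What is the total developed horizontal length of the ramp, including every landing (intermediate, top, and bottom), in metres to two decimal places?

36.97 m

1742 / 360 = 4.839 → round up to 5 ramp runs. That means 4 intermediate landings.
Horizontal run for 1742 mm of rise at 1:16 is 1742 × 16 = 27872 mm.
Intermediate landings: 4 × 1525 = 6100 mm.
Top and bottom landings: 2 × 1500 = 3000 mm.
Total = 27872 + 6100 + 3000 = 36972 mm.
= 36.97 m.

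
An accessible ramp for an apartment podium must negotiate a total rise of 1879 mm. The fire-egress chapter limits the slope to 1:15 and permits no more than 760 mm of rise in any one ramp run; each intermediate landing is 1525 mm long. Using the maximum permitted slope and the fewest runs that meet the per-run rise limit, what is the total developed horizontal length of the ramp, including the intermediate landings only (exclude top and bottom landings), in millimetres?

31235 mm

1879 / 760 = 2.47, so 3 ramp runs are needed. That means 2 intermediate landings.
Ramp run (horizontal) at 1:15: 1879 × 15 = 28185 mm.
Intermediate landings: 2 × 1525 = 3050 mm.
Total developed length = 28185 + 3050 = 31235 mm.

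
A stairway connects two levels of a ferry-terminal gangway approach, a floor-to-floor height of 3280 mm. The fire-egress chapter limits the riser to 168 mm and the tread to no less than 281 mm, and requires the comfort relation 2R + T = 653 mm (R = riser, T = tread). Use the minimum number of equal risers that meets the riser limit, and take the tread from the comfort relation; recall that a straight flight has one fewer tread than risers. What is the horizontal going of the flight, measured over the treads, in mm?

3280 / 168 = 19.524 → round up to 20 risers.
R = 3280 ÷ 20 = 164 mm.
Tread T = 653 − 2 × 164 = 325 mm (≥ 281 mm).
Treads = 20 − 1 = 19; going = 19 × 325 = 6175 mm.

6175 mm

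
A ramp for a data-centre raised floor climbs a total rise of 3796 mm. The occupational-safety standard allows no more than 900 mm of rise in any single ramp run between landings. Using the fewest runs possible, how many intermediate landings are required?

4 intermediate landings

3796 / 900 = 4.218 → round up to 5 ramp runs.
5 runs are separated by 4 intermediate landings.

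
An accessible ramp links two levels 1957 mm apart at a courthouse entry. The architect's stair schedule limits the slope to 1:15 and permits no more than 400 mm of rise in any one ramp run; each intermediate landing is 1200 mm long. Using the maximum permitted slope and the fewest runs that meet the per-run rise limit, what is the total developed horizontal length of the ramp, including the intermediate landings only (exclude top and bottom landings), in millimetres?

34155 mm

1957 / 400 = 4.89, so 5 ramp runs are needed. That means 4 intermediate landings.
Ramp run (horizontal) at 1:15: 1957 × 15 = 29355 mm.
Intermediate landings: 4 × 1200 = 4800 mm.
Total developed length = 29355 + 4800 = 34155 mm.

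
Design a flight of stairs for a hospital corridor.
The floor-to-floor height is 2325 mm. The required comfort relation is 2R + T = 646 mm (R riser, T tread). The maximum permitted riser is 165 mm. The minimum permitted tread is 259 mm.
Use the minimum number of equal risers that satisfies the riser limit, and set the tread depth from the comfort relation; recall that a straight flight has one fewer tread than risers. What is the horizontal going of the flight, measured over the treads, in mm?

4704 mm

2325 / 165 = 14.091 → round up to 15 risers.
R = 2325 ÷ 15 = 155 mm.
T = 646 − 2·155 = 336 mm, which satisfies the 259 mm minimum.
Treads = 15 − 1 = 14; going = 14 × 336 = 4704 mm.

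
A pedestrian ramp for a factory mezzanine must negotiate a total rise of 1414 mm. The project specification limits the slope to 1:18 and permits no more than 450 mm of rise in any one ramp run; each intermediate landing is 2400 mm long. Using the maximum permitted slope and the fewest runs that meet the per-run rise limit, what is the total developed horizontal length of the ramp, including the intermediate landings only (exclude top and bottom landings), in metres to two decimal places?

1414 / 450 = 3.14, so 4 ramp runs are needed. That means 3 intermediate landings.
Ramp run (horizontal) at 1:18: 1414 × 18 = 25452 mm.
3 intermediate landings contribute 3 × 2400 = 7200 mm.
Total developed length = 25452 + 7200 = 32652 mm.
= 32.65 m.

32.65 m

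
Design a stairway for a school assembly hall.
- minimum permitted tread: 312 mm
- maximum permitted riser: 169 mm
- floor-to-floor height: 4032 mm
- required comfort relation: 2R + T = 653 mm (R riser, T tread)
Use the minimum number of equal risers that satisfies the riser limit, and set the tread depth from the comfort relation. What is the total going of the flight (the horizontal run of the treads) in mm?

⌈4032/169⌉ = 24 risers.
Each riser is 4032/24 = 168 mm (≤ 169 mm).
From 2R + T = 653: T = 653 − 336 = 317 mm.
Treads = 24 − 1 = 23; going = 23 × 317 = 7291 mm.

7291 mm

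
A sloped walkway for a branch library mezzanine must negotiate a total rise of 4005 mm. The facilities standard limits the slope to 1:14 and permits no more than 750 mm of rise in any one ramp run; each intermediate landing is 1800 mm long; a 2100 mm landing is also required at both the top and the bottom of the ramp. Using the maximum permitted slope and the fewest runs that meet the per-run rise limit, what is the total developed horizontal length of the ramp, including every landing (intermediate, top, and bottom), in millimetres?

⌈4005/750⌉ = 6 ramp runs. That means 5 intermediate landings.
Horizontal run for 4005 mm of rise at 1:14 is 4005 × 14 = 56070 mm.
Intermediate landings: 5 × 1800 = 9000 mm.
Top and bottom landings: 2 × 2100 = 4200 mm.
Total = 56070 + 9000 + 4200 = 69270 mm.

69270 mm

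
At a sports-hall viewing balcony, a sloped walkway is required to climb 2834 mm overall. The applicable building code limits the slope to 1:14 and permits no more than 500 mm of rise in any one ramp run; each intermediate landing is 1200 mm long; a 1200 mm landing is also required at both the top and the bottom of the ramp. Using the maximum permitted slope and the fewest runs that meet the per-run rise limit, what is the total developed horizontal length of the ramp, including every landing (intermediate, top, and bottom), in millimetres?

48076 mm

2834 / 500 = 5.67, so 6 ramp runs are needed. That means 5 intermediate landings.
Horizontal run for 2834 mm of rise at 1:14 is 2834 × 14 = 39676 mm.
Intermediate landings: 5 × 1200 = 6000 mm.
Top and bottom landings: 2 × 1200 = 2400 mm.
Total = 39676 + 6000 + 2400 = 48076 mm.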